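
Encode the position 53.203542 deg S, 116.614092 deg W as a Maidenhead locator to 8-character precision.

Add 180° to longitude and 90° to latitude: 63.38591, 36.79646.
Field: 63.38591/20 → 3 → D, 36.79646/10 → 3 → D; chars DD.
Square: 3.38591/2 → 1, 6.79646/1 → 6; chars 16.
Subsquare: 1.38591/0.0833333 → 16 → q, 0.79646/0.0416667 → 19 → t; chars qt.
Extended square: 0.05257/0.00833333 → 6, 0.00479/0.00416667 → 1; chars 61.

DD16qt61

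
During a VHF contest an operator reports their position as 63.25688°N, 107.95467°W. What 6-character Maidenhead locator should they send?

Offset from 180°W / 90°S: lon 72.0453°, lat 153.2569°.
Field: 72.0453/20 → 3 → D, 153.2569/10 → 15 → P; chars DP.
Square: 12.0453/2 → 6, 3.2569/1 → 3; chars 63.
Subsquare: 0.0453/0.0833333 → 0 → a, 0.2569/0.0416667 → 6 → g; chars ag.

DP63ag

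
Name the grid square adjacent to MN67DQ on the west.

Longitude subsquare d = 3; −1 → 2 = c.
The latitude characters are unchanged.

MN67cq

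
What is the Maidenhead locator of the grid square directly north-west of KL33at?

Longitude subsquare a = 0; −1 → -1, wraps to 23 = x, carry into square.
Longitude square 3; −1 → 2.
Latitude subsquare t = 19; +1 → 20 = u.

KL23xu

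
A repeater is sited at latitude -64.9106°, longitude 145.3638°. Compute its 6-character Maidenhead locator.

QC25qc

Shift to the Maidenhead origin (180°W, 90°S): lon 325.3638, lat 25.0894.
Field (20°×10°, letters A–R): 325.3638/20 → 16 → Q, 25.0894/10 → 2 → C; chars QC.
Square (2°×1°, digits 0–9): 5.3638/2 → 2, 5.0894/1 → 5; chars 25.
Subsquare (5′×2.5′, letters a–x): 1.3638/0.0833333 → 16 → q, 0.0894/0.0416667 → 2 → c; chars qc.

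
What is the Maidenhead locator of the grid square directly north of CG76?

CG77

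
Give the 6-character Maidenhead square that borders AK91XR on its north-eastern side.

Longitude subsquare x = 23; +1 → 24, wraps to 0 = a, carry into square.
Longitude square 9; +1 → 10, wraps to 0, carry into field.
Longitude field A = 0; +1 → 1 = B.
Latitude subsquare r = 17; +1 → 18 = s.

BK01as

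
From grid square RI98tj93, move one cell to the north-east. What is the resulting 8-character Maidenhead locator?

RI98uj04

Longitude extended square 9; +1 → 10, wraps to 0, carry into subsquare.
Longitude subsquare t = 19; +1 → 20 = u.
Latitude extended square 3; +1 → 4.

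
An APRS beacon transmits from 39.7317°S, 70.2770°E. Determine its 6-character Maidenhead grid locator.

MF50dg

Offset from 180°W / 90°S: lon 250.2770°, lat 50.2683°.
Field: lon ⌊250.2770/20⌋ = 12 → M; lat ⌊50.2683/10⌋ = 5 → F.
Square: lon ⌊10.2770/2⌋ = 5; lat ⌊0.2683/1⌋ = 0.
Subsquare: lon ⌊0.2770/0.0833333⌋ = 3 → d; lat ⌊0.2683/0.0416667⌋ = 6 → g.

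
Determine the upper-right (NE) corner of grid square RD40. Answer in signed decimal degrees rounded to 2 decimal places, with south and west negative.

Field R=17, D=3: +17·20° lon, +3·10° lat → SW at lon 160°, lat -60°.
Square 4, 0: +4·2° lon, +0·1° lat → SW at lon 168°, lat -60°.
Cell spans 2° lon × 1° lat. NE corner is SW corner plus one full cell.
latitude -59.00, longitude 170.00.

-59.00, 170.00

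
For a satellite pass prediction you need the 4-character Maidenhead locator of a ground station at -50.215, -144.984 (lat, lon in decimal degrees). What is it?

BD79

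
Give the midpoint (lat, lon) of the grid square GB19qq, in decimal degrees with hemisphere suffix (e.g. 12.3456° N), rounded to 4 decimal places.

Field G=6, B=1: +6·20° lon, +1·10° lat → SW at lon -60°, lat -80°.
Square 1, 9: +1·2° lon, +9·1° lat → SW at lon -58°, lat -71°.
Subsquare q=16, q=16: +16·0.0833333° lon, +16·0.0416667° lat → SW at lon -56.6667°, lat -70.3333°.
Cell spans 0.0833333° lon × 0.0416667° lat. Centre is SW corner plus half of each.
latitude 70.3125° S, longitude 56.6250° W.

70.3125° S, 56.6250° W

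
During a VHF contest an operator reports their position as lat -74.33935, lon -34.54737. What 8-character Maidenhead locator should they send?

Add 180° to longitude and 90° to latitude: 145.45263, 15.66065.
Field (20°×10°, letters A–R): lon ⌊145.45263/20⌋ = 7 → H; lat ⌊15.66065/10⌋ = 1 → B.
Square (2°×1°, digits 0–9): lon ⌊5.45263/2⌋ = 2; lat ⌊5.66065/1⌋ = 5.
Subsquare (5′×2.5′, letters a–x): lon ⌊1.45263/0.0833333⌋ = 17 → r; lat ⌊0.66065/0.0416667⌋ = 15 → p.
Extended square (30″×15″, digits 0–9): lon ⌊0.03596/0.00833333⌋ = 4; lat ⌊0.03565/0.00416667⌋ = 8.

HB25rp48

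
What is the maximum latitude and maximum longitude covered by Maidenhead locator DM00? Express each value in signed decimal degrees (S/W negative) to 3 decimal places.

31.000, -118.000

Field D=3, M=12: +3·20° lon, +12·10° lat → SW at lon -120°, lat 30°.
Square 0, 0: +0·2° lon, +0·1° lat → SW at lon -120°, lat 30°.
Cell spans 2° lon × 1° lat. NE corner is SW corner plus one full cell.
latitude 31.000, longitude -118.000.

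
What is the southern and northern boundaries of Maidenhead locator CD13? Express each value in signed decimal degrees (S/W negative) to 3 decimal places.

-57.000, -56.000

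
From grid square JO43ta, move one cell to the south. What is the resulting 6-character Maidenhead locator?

JO42tx

Latitude subsquare a = 0; −1 → -1, wraps to 23 = x, carry into square.
Latitude square 3; −1 → 2.
The longitude characters are unchanged.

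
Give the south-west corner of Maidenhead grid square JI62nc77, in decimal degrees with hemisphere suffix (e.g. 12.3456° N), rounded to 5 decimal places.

7.88750° S, 13.14167° E

Field J=9, I=8: +9·20° lon, +8·10° lat → SW at lon 0°, lat -10°.
Square 6, 2: +6·2° lon, +2·1° lat → SW at lon 12°, lat -8°.
Subsquare n=13, c=2: +13·0.0833333° lon, +2·0.0416667° lat → SW at lon 13.0833°, lat -7.91667°.
Extended square 7, 7: +7·0.00833333° lon, +7·0.00416667° lat → SW at lon 13.1417°, lat -7.8875°.
latitude 7.88750° S, longitude 13.14167° E.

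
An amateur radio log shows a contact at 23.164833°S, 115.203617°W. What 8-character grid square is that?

DG26ju50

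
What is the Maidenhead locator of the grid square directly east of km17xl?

Longitude subsquare x = 23; +1 → 24, wraps to 0 = a, carry into square.
Longitude square 1; +1 → 2.
The latitude characters are unchanged.

KM27al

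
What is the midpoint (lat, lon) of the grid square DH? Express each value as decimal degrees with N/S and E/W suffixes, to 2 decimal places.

15.00° S, 110.00° W

Field D=3, H=7: +3·20° lon, +7·10° lat → SW at lon -120°, lat -20°.
Cell spans 20° lon × 10° lat. Centre is SW corner plus half of each.
latitude 15.00° S, longitude 110.00° W.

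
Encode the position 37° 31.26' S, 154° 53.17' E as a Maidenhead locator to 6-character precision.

Offset from 180°W / 90°S: lon 334.8862°, lat 52.4790°.
Field: 334.8862/20 → 16 → Q, 52.4790/10 → 5 → F; chars QF.
Square: 14.8862/2 → 7, 2.4790/1 → 2; chars 72.
Subsquare: 0.8862/0.0833333 → 10 → k, 0.4790/0.0416667 → 11 → l; chars kl.

QF72kl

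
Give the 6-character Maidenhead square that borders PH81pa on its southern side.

PH80px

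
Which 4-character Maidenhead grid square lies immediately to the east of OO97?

Longitude square 9; +1 → 10, wraps to 0, carry into field.
Longitude field O = 14; +1 → 15 = P.
The latitude characters are unchanged.

PO07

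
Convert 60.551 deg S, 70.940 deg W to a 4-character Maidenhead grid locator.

FC49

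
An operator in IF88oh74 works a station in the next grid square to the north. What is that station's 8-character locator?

IF88oh75

Latitude extended square 4; +1 → 5.
The longitude characters are unchanged.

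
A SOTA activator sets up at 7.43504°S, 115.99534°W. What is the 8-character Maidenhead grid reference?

DI22an05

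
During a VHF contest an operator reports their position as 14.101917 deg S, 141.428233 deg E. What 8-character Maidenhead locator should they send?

QH05rv15

Offset from 180°W / 90°S: lon 321.42823°, lat 75.89808°.
Field (20°×10°, letters A–R): 321.42823/20 → 16 → Q, 75.89808/10 → 7 → H; chars QH.
Square (2°×1°, digits 0–9): 1.42823/2 → 0, 5.89808/1 → 5; chars 05.
Subsquare (5′×2.5′, letters a–x): 1.42823/0.0833333 → 17 → r, 0.89808/0.0416667 → 21 → v; chars rv.
Extended square (30″×15″, digits 0–9): 0.01157/0.00833333 → 1, 0.02308/0.00416667 → 5; chars 15.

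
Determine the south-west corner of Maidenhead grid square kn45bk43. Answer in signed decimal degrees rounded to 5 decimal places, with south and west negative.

Field K=10, N=13: +10·20° lon, +13·10° lat → SW at lon 20°, lat 40°.
Square 4, 5: +4·2° lon, +5·1° lat → SW at lon 28°, lat 45°.
Subsquare b=1, k=10: +1·0.0833333° lon, +10·0.0416667° lat → SW at lon 28.0833°, lat 45.4167°.
Extended square 4, 3: +4·0.00833333° lon, +3·0.00416667° lat → SW at lon 28.1167°, lat 45.4292°.
latitude 45.42917, longitude 28.11667.

45.42917, 28.11667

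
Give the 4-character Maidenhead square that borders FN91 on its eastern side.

Longitude square 9; +1 → 10, wraps to 0, carry into field.
Longitude field F = 5; +1 → 6 = G.
The latitude characters are unchanged.

GN01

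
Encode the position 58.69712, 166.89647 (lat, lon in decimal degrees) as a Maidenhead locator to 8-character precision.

RO38kq77

Offset from 180°W / 90°S: lon 346.89647°, lat 148.69712°.
Field: lon ⌊346.89647/20⌋ = 17 → R; lat ⌊148.69712/10⌋ = 14 → O.
Square: lon ⌊6.89647/2⌋ = 3; lat ⌊8.69712/1⌋ = 8.
Subsquare: lon ⌊0.89647/0.0833333⌋ = 10 → k; lat ⌊0.69712/0.0416667⌋ = 16 → q.
Extended square: lon ⌊0.06314/0.00833333⌋ = 7; lat ⌊0.03045/0.00416667⌋ = 7.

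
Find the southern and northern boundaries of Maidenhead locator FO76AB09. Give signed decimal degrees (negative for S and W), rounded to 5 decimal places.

56.07917, 56.08333

Field F=5, O=14: +5·20° lon, +14·10° lat → SW at lon -80°, lat 50°.
Square 7, 6: +7·2° lon, +6·1° lat → SW at lon -66°, lat 56°.
Subsquare a=0, b=1: +0·0.0833333° lon, +1·0.0416667° lat → SW at lon -66°, lat 56.0417°.
Extended square 0, 9: +0·0.00833333° lon, +9·0.00416667° lat → SW at lon -66°, lat 56.0792°.
Cell spans 0.00833333° lon × 0.00416667° lat.
south 56.07917, north 56.08333.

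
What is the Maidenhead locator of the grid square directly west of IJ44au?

IJ34xu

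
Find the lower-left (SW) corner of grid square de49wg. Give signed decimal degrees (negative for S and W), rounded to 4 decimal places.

Field D=3, E=4: +3·20° lon, +4·10° lat → SW at lon -120°, lat -50°.
Square 4, 9: +4·2° lon, +9·1° lat → SW at lon -112°, lat -41°.
Subsquare w=22, g=6: +22·0.0833333° lon, +6·0.0416667° lat → SW at lon -110.167°, lat -40.75°.
latitude -40.7500, longitude -110.1667.

-40.7500, -110.1667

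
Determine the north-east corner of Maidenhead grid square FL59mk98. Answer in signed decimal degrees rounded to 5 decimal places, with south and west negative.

Field F=5, L=11: +5·20° lon, +11·10° lat → SW at lon -80°, lat 20°.
Square 5, 9: +5·2° lon, +9·1° lat → SW at lon -70°, lat 29°.
Subsquare m=12, k=10: +12·0.0833333° lon, +10·0.0416667° lat → SW at lon -69°, lat 29.4167°.
Extended square 9, 8: +9·0.00833333° lon, +8·0.00416667° lat → SW at lon -68.925°, lat 29.45°.
Cell spans 0.00833333° lon × 0.00416667° lat. NE corner is SW corner plus one full cell.
latitude 29.45417, longitude -68.91667.

29.45417, -68.91667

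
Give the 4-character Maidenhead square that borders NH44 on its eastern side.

Longitude square 4; +1 → 5.
The latitude characters are unchanged.

NH54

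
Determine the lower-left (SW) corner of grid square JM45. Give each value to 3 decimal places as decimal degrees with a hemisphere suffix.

35.000° N, 8.000° E

Field J=9, M=12: +9·20° lon, +12·10° lat → SW at lon 0°, lat 30°.
Square 4, 5: +4·2° lon, +5·1° lat → SW at lon 8°, lat 35°.
latitude 35.000° N, longitude 8.000° E.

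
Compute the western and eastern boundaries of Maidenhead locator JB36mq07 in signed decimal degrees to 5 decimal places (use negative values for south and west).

7.00000, 7.00833

Field J=9, B=1: +9·20° lon, +1·10° lat → SW at lon 0°, lat -80°.
Square 3, 6: +3·2° lon, +6·1° lat → SW at lon 6°, lat -74°.
Subsquare m=12, q=16: +12·0.0833333° lon, +16·0.0416667° lat → SW at lon 7°, lat -73.3333°.
Extended square 0, 7: +0·0.00833333° lon, +7·0.00416667° lat → SW at lon 7°, lat -73.3042°.
Cell spans 0.00833333° lon × 0.00416667° lat.
west 7.00000, east 7.00833.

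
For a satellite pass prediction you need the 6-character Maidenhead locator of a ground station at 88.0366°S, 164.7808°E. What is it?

Shift to the Maidenhead origin (180°W, 90°S): lon 344.7808, lat 1.9634.
Field (20°×10°, letters A–R): lon ⌊344.7808/20⌋ = 17 → R; lat ⌊1.9634/10⌋ = 0 → A.
Square (2°×1°, digits 0–9): lon ⌊4.7808/2⌋ = 2; lat ⌊1.9634/1⌋ = 1.
Subsquare (5′×2.5′, letters a–x): lon ⌊0.7808/0.0833333⌋ = 9 → j; lat ⌊0.9634/0.0416667⌋ = 23 → x.

RA21jx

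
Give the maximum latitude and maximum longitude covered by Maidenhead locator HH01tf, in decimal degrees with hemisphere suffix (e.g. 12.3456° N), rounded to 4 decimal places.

Field H=7, H=7: +7·20° lon, +7·10° lat → SW at lon -40°, lat -20°.
Square 0, 1: +0·2° lon, +1·1° lat → SW at lon -40°, lat -19°.
Subsquare t=19, f=5: +19·0.0833333° lon, +5·0.0416667° lat → SW at lon -38.4167°, lat -18.7917°.
Cell spans 0.0833333° lon × 0.0416667° lat. NE corner is SW corner plus one full cell.
latitude 18.7500° S, longitude 38.3333° W.

18.7500° S, 38.3333° W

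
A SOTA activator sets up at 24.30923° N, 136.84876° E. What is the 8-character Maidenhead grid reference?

Add 180° to longitude and 90° to latitude: 316.84876, 114.30923.
Field: 316.84876/20 → 15 → P, 114.30923/10 → 11 → L; chars PL.
Square: 16.84876/2 → 8, 4.30923/1 → 4; chars 84.
Subsquare: 0.84876/0.0833333 → 10 → k, 0.30923/0.0416667 → 7 → h; chars kh.
Extended square: 0.01543/0.00833333 → 1, 0.01756/0.00416667 → 4; chars 14.

PL84kh14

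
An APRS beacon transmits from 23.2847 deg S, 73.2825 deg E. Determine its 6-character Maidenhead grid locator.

Shift to the Maidenhead origin (180°W, 90°S): lon 253.2825, lat 66.7153.
Field: lon ⌊253.2825/20⌋ = 12 → M; lat ⌊66.7153/10⌋ = 6 → G.
Square: lon ⌊13.2825/2⌋ = 6; lat ⌊6.7153/1⌋ = 6.
Subsquare: lon ⌊1.2825/0.0833333⌋ = 15 → p; lat ⌊0.7153/0.0416667⌋ = 17 → r.

MG66pr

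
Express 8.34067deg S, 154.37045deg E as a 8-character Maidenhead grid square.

Shift to the Maidenhead origin (180°W, 90°S): lon 334.37045, lat 81.65933.
Field: 334.37045/20 → 16 → Q, 81.65933/10 → 8 → I; chars QI.
Square: 14.37045/2 → 7, 1.65933/1 → 1; chars 71.
Subsquare: 0.37045/0.0833333 → 4 → e, 0.65933/0.0416667 → 15 → p; chars ep.
Extended square: 0.03712/0.00833333 → 4, 0.03433/0.00416667 → 8; chars 48.

QI71ep48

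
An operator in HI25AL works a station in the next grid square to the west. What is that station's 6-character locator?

HI15xl

Longitude subsquare a = 0; −1 → -1, wraps to 23 = x, carry into square.
Longitude square 2; −1 → 1.
The latitude characters are unchanged.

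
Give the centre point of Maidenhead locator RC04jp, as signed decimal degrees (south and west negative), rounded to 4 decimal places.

-65.3542, 160.7917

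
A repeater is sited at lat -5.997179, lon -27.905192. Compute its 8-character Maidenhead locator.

HI64ba10

Shift to the Maidenhead origin (180°W, 90°S): lon 152.09481, lat 84.00282.
Field: lon ⌊152.09481/20⌋ = 7 → H; lat ⌊84.00282/10⌋ = 8 → I.
Square: lon ⌊12.09481/2⌋ = 6; lat ⌊4.00282/1⌋ = 4.
Subsquare: lon ⌊0.09481/0.0833333⌋ = 1 → b; lat ⌊0.00282/0.0416667⌋ = 0 → a.
Extended square: lon ⌊0.01147/0.00833333⌋ = 1; lat ⌊0.00282/0.00416667⌋ = 0.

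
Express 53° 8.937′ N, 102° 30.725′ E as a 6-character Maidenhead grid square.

OO13gd

Shift to the Maidenhead origin (180°W, 90°S): lon 282.5121, lat 143.1490.
Field: lon ⌊282.5121/20⌋ = 14 → O; lat ⌊143.1490/10⌋ = 14 → O.
Square: lon ⌊2.5121/2⌋ = 1; lat ⌊3.1490/1⌋ = 3.
Subsquare: lon ⌊0.5121/0.0833333⌋ = 6 → g; lat ⌊0.1490/0.0416667⌋ = 3 → d.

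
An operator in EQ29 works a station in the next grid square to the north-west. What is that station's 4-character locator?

Longitude square 2; −1 → 1.
Latitude square 9; +1 → 10, wraps to 0, carry into field.
Latitude field Q = 16; +1 → 17 = R.

ER10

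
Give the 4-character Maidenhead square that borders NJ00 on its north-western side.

MJ91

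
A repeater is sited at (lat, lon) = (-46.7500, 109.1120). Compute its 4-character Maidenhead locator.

OE43

Add 180° to longitude and 90° to latitude: 289.11, 43.25.
Field: lon ⌊289.11/20⌋ = 14 → O; lat ⌊43.25/10⌋ = 4 → E.
Square: lon ⌊9.11/2⌋ = 4; lat ⌊3.25/1⌋ = 3.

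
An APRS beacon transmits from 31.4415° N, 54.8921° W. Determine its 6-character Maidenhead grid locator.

GM21nk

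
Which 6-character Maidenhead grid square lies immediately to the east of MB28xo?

Longitude subsquare x = 23; +1 → 24, wraps to 0 = a, carry into square.
Longitude square 2; +1 → 3.
The latitude characters are unchanged.

MB38ao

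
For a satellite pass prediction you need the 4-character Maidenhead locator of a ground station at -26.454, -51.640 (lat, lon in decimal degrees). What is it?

Offset from 180°W / 90°S: lon 128.36°, lat 63.55°.
Field: lon ⌊128.36/20⌋ = 6 → G; lat ⌊63.55/10⌋ = 6 → G.
Square: lon ⌊8.36/2⌋ = 4; lat ⌊3.55/1⌋ = 3.

GG43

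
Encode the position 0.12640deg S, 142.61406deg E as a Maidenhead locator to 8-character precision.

Shift to the Maidenhead origin (180°W, 90°S): lon 322.61406, lat 89.87360.
Field (20°×10°, letters A–R): 322.61406/20 → 16 → Q, 89.87360/10 → 8 → I; chars QI.
Square (2°×1°, digits 0–9): 2.61406/2 → 1, 9.87360/1 → 9; chars 19.
Subsquare (5′×2.5′, letters a–x): 0.61406/0.0833333 → 7 → h, 0.87360/0.0416667 → 20 → u; chars hu.
Extended square (30″×15″, digits 0–9): 0.03073/0.00833333 → 3, 0.04027/0.00416667 → 9; chars 39.

QI19hu39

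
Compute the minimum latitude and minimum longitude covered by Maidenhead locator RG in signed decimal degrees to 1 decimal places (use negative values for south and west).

Field R=17, G=6: +17·20° lon, +6·10° lat → SW at lon 160°, lat -30°.
latitude -30.0, longitude 160.0.

-30.0, 160.0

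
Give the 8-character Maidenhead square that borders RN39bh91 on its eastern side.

RN39ch01

Longitude extended square 9; +1 → 10, wraps to 0, carry into subsquare.
Longitude subsquare b = 1; +1 → 2 = c.
The latitude characters are unchanged.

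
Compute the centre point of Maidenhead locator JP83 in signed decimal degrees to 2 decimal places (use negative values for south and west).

63.50, 17.00

Field J=9, P=15: +9·20° lon, +15·10° lat → SW at lon 0°, lat 60°.
Square 8, 3: +8·2° lon, +3·1° lat → SW at lon 16°, lat 63°.
Cell spans 2° lon × 1° lat. Centre is SW corner plus half of each.
latitude 63.50, longitude 17.00.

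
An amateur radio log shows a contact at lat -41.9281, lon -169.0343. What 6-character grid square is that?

Shift to the Maidenhead origin (180°W, 90°S): lon 10.9657, lat 48.0719.
Field: lon ⌊10.9657/20⌋ = 0 → A; lat ⌊48.0719/10⌋ = 4 → E.
Square: lon ⌊10.9657/2⌋ = 5; lat ⌊8.0719/1⌋ = 8.
Subsquare: lon ⌊0.9657/0.0833333⌋ = 11 → l; lat ⌊0.0719/0.0416667⌋ = 1 → b.

AE58lb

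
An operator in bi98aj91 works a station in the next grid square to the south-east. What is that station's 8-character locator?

BI98bj00

Longitude extended square 9; +1 → 10, wraps to 0, carry into subsquare.
Longitude subsquare a = 0; +1 → 1 = b.
Latitude extended square 1; −1 → 0.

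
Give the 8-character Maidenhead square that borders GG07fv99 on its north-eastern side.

GG07gw00

Longitude extended square 9; +1 → 10, wraps to 0, carry into subsquare.
Longitude subsquare f = 5; +1 → 6 = g.
Latitude extended square 9; +1 → 10, wraps to 0, carry into subsquare.
Latitude subsquare v = 21; +1 → 22 = w.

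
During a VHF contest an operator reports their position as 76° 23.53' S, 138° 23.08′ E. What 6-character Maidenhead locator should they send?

PB93eo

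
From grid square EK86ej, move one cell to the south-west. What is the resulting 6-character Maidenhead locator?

EK86di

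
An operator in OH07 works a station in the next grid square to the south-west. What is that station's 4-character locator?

Longitude square 0; −1 → -1, wraps to 9, carry into field.
Longitude field O = 14; −1 → 13 = N.
Latitude square 7; −1 → 6.

NH96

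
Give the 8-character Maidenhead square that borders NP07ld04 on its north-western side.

NP07kd95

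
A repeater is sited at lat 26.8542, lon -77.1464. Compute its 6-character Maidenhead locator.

FL16ku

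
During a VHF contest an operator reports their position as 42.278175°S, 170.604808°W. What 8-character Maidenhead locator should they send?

AE47qr73

Offset from 180°W / 90°S: lon 9.39519°, lat 47.72183°.
Field (20°×10°, letters A–R): lon ⌊9.39519/20⌋ = 0 → A; lat ⌊47.72183/10⌋ = 4 → E.
Square (2°×1°, digits 0–9): lon ⌊9.39519/2⌋ = 4; lat ⌊7.72183/1⌋ = 7.
Subsquare (5′×2.5′, letters a–x): lon ⌊1.39519/0.0833333⌋ = 16 → q; lat ⌊0.72183/0.0416667⌋ = 17 → r.
Extended square (30″×15″, digits 0–9): lon ⌊0.06186/0.00833333⌋ = 7; lat ⌊0.01349/0.00416667⌋ = 3.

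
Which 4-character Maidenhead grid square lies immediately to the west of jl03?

IL93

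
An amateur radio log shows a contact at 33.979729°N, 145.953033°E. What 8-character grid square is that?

QM23xx45

Add 180° to longitude and 90° to latitude: 325.95303, 123.97973.
Field (20°×10°, letters A–R): 325.95303/20 → 16 → Q, 123.97973/10 → 12 → M; chars QM.
Square (2°×1°, digits 0–9): 5.95303/2 → 2, 3.97973/1 → 3; chars 23.
Subsquare (5′×2.5′, letters a–x): 1.95303/0.0833333 → 23 → x, 0.97973/0.0416667 → 23 → x; chars xx.
Extended square (30″×15″, digits 0–9): 0.03637/0.00833333 → 4, 0.02140/0.00416667 → 5; chars 45.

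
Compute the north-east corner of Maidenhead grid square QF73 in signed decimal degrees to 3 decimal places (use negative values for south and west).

-36.000, 156.000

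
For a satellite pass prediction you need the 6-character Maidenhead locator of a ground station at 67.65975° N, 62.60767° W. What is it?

FP87qp

Add 180° to longitude and 90° to latitude: 117.3923, 157.6598.
Field: 117.3923/20 → 5 → F, 157.6598/10 → 15 → P; chars FP.
Square: 17.3923/2 → 8, 7.6598/1 → 7; chars 87.
Subsquare: 1.3923/0.0833333 → 16 → q, 0.6598/0.0416667 → 15 → p; chars qp.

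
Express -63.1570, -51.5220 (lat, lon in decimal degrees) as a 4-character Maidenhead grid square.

Offset from 180°W / 90°S: lon 128.48°, lat 26.84°.
Field: lon ⌊128.48/20⌋ = 6 → G; lat ⌊26.84/10⌋ = 2 → C.
Square: lon ⌊8.48/2⌋ = 4; lat ⌊6.84/1⌋ = 6.

GC46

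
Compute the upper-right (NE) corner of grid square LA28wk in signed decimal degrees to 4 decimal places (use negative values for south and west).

Field L=11, A=0: +11·20° lon, +0·10° lat → SW at lon 40°, lat -90°.
Square 2, 8: +2·2° lon, +8·1° lat → SW at lon 44°, lat -82°.
Subsquare w=22, k=10: +22·0.0833333° lon, +10·0.0416667° lat → SW at lon 45.8333°, lat -81.5833°.
Cell spans 0.0833333° lon × 0.0416667° lat. NE corner is SW corner plus one full cell.
latitude -81.5417, longitude 45.9167.

-81.5417, 45.9167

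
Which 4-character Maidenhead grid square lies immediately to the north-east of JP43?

Longitude square 4; +1 → 5.
Latitude square 3; +1 → 4.

JP54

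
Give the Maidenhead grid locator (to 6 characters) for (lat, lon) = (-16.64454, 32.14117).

KH63bi

Offset from 180°W / 90°S: lon 212.1412°, lat 73.3555°.
Field (20°×10°, letters A–R): 212.1412/20 → 10 → K, 73.3555/10 → 7 → H; chars KH.
Square (2°×1°, digits 0–9): 12.1412/2 → 6, 3.3555/1 → 3; chars 63.
Subsquare (5′×2.5′, letters a–x): 0.1412/0.0833333 → 1 → b, 0.3555/0.0416667 → 8 → i; chars bi.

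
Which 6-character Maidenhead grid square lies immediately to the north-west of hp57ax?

Longitude subsquare a = 0; −1 → -1, wraps to 23 = x, carry into square.
Longitude square 5; −1 → 4.
Latitude subsquare x = 23; +1 → 24, wraps to 0 = a, carry into square.
Latitude square 7; +1 → 8.

HP48xa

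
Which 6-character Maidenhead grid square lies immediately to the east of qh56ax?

QH56bx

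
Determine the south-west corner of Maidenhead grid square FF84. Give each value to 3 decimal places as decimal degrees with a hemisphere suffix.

36.000° S, 64.000° W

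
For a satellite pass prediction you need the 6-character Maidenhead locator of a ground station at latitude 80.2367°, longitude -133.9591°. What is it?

Add 180° to longitude and 90° to latitude: 46.0409, 170.2367.
Field: lon ⌊46.0409/20⌋ = 2 → C; lat ⌊170.2367/10⌋ = 17 → R.
Square: lon ⌊6.0409/2⌋ = 3; lat ⌊0.2367/1⌋ = 0.
Subsquare: lon ⌊0.0409/0.0833333⌋ = 0 → a; lat ⌊0.2367/0.0416667⌋ = 5 → f.

CR30af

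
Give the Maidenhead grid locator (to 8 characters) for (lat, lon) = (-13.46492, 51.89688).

LH56wm78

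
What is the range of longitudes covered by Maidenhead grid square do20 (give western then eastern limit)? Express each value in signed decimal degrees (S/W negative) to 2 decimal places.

Field D=3, O=14: +3·20° lon, +14·10° lat → SW at lon -120°, lat 50°.
Square 2, 0: +2·2° lon, +0·1° lat → SW at lon -116°, lat 50°.
Cell spans 2° lon × 1° lat.
west -116.00, east -114.00.

-116.00, -114.00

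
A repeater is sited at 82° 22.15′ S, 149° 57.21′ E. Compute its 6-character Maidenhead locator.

QA47xp

Offset from 180°W / 90°S: lon 329.9535°, lat 7.6308°.
Field (20°×10°, letters A–R): lon ⌊329.9535/20⌋ = 16 → Q; lat ⌊7.6308/10⌋ = 0 → A.
Square (2°×1°, digits 0–9): lon ⌊9.9535/2⌋ = 4; lat ⌊7.6308/1⌋ = 7.
Subsquare (5′×2.5′, letters a–x): lon ⌊1.9535/0.0833333⌋ = 23 → x; lat ⌊0.6308/0.0416667⌋ = 15 → p.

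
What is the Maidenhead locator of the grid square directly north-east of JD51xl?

Longitude subsquare x = 23; +1 → 24, wraps to 0 = a, carry into square.
Longitude square 5; +1 → 6.
Latitude subsquare l = 11; +1 → 12 = m.

JD61am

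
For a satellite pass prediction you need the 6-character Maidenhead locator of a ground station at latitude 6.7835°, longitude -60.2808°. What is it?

Add 180° to longitude and 90° to latitude: 119.7192, 96.7835.
Field: lon ⌊119.7192/20⌋ = 5 → F; lat ⌊96.7835/10⌋ = 9 → J.
Square: lon ⌊19.7192/2⌋ = 9; lat ⌊6.7835/1⌋ = 6.
Subsquare: lon ⌊1.7192/0.0833333⌋ = 20 → u; lat ⌊0.7835/0.0416667⌋ = 18 → s.

FJ96us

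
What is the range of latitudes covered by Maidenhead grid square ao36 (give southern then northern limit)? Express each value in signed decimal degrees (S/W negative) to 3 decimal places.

56.000, 57.000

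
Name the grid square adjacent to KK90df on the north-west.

Longitude subsquare d = 3; −1 → 2 = c.
Latitude subsquare f = 5; +1 → 6 = g.

KK90cg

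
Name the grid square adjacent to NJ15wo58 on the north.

NJ15wo59

Latitude extended square 8; +1 → 9.
The longitude characters are unchanged.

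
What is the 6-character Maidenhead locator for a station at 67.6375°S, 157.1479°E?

QC82ni

Shift to the Maidenhead origin (180°W, 90°S): lon 337.1479, lat 22.3625.
Field (20°×10°, letters A–R): 337.1479/20 → 16 → Q, 22.3625/10 → 2 → C; chars QC.
Square (2°×1°, digits 0–9): 17.1479/2 → 8, 2.3625/1 → 2; chars 82.
Subsquare (5′×2.5′, letters a–x): 1.1479/0.0833333 → 13 → n, 0.3625/0.0416667 → 8 → i; chars ni.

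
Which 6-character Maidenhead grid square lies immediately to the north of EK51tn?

EK51to

Latitude subsquare n = 13; +1 → 14 = o.
The longitude characters are unchanged.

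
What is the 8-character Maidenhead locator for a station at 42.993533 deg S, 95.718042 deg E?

NE77ua61

Add 180° to longitude and 90° to latitude: 275.71804, 47.00647.
Field: 275.71804/20 → 13 → N, 47.00647/10 → 4 → E; chars NE.
Square: 15.71804/2 → 7, 7.00647/1 → 7; chars 77.
Subsquare: 1.71804/0.0833333 → 20 → u, 0.00647/0.0416667 → 0 → a; chars ua.
Extended square: 0.05138/0.00833333 → 6, 0.00647/0.00416667 → 1; chars 61.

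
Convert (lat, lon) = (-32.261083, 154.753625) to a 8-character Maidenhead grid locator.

Shift to the Maidenhead origin (180°W, 90°S): lon 334.75362, lat 57.73892.
Field: lon ⌊334.75362/20⌋ = 16 → Q; lat ⌊57.73892/10⌋ = 5 → F.
Square: lon ⌊14.75362/2⌋ = 7; lat ⌊7.73892/1⌋ = 7.
Subsquare: lon ⌊0.75362/0.0833333⌋ = 9 → j; lat ⌊0.73892/0.0416667⌋ = 17 → r.
Extended square: lon ⌊0.00362/0.00833333⌋ = 0; lat ⌊0.03058/0.00416667⌋ = 7.

QF77jr07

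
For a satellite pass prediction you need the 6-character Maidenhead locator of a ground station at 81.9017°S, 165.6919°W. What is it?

Shift to the Maidenhead origin (180°W, 90°S): lon 14.3081, lat 8.0983.
Field (20°×10°, letters A–R): lon ⌊14.3081/20⌋ = 0 → A; lat ⌊8.0983/10⌋ = 0 → A.
Square (2°×1°, digits 0–9): lon ⌊14.3081/2⌋ = 7; lat ⌊8.0983/1⌋ = 8.
Subsquare (5′×2.5′, letters a–x): lon ⌊0.3081/0.0833333⌋ = 3 → d; lat ⌊0.0983/0.0416667⌋ = 2 → c.

AA78dc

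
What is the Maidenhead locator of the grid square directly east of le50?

LE60

Longitude square 5; +1 → 6.
The latitude characters are unchanged.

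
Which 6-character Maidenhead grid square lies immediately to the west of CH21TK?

Longitude subsquare t = 19; −1 → 18 = s.
The latitude characters are unchanged.

CH21sk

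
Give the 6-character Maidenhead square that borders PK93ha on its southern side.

PK92hx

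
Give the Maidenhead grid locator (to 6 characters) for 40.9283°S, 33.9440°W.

Add 180° to longitude and 90° to latitude: 146.0560, 49.0717.
Field: lon ⌊146.0560/20⌋ = 7 → H; lat ⌊49.0717/10⌋ = 4 → E.
Square: lon ⌊6.0560/2⌋ = 3; lat ⌊9.0717/1⌋ = 9.
Subsquare: lon ⌊0.0560/0.0833333⌋ = 0 → a; lat ⌊0.0717/0.0416667⌋ = 1 → b.

HE39ab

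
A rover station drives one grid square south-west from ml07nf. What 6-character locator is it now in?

Longitude subsquare n = 13; −1 → 12 = m.
Latitude subsquare f = 5; −1 → 4 = e.

ML07me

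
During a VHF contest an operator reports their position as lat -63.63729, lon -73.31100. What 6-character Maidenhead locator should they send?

FC36ii

Offset from 180°W / 90°S: lon 106.6890°, lat 26.3627°.
Field: lon ⌊106.6890/20⌋ = 5 → F; lat ⌊26.3627/10⌋ = 2 → C.
Square: lon ⌊6.6890/2⌋ = 3; lat ⌊6.3627/1⌋ = 6.
Subsquare: lon ⌊0.6890/0.0833333⌋ = 8 → i; lat ⌊0.3627/0.0416667⌋ = 8 → i.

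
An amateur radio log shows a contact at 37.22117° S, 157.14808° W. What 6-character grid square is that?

BF12ks

Offset from 180°W / 90°S: lon 22.8519°, lat 52.7788°.
Field: lon ⌊22.8519/20⌋ = 1 → B; lat ⌊52.7788/10⌋ = 5 → F.
Square: lon ⌊2.8519/2⌋ = 1; lat ⌊2.7788/1⌋ = 2.
Subsquare: lon ⌊0.8519/0.0833333⌋ = 10 → k; lat ⌊0.7788/0.0416667⌋ = 18 → s.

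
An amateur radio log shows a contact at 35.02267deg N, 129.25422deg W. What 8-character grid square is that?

Add 180° to longitude and 90° to latitude: 50.74578, 125.02267.
Field: lon ⌊50.74578/20⌋ = 2 → C; lat ⌊125.02267/10⌋ = 12 → M.
Square: lon ⌊10.74578/2⌋ = 5; lat ⌊5.02267/1⌋ = 5.
Subsquare: lon ⌊0.74578/0.0833333⌋ = 8 → i; lat ⌊0.02267/0.0416667⌋ = 0 → a.
Extended square: lon ⌊0.07911/0.00833333⌋ = 9; lat ⌊0.02267/0.00416667⌋ = 5.

CM55ia95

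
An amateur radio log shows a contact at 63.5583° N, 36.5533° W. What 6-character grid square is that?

Shift to the Maidenhead origin (180°W, 90°S): lon 143.4467, lat 153.5583.
Field: lon ⌊143.4467/20⌋ = 7 → H; lat ⌊153.5583/10⌋ = 15 → P.
Square: lon ⌊3.4467/2⌋ = 1; lat ⌊3.5583/1⌋ = 3.
Subsquare: lon ⌊1.4467/0.0833333⌋ = 17 → r; lat ⌊0.5583/0.0416667⌋ = 13 → n.

HP13rn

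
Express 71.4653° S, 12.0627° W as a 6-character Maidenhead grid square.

IB38xm

Offset from 180°W / 90°S: lon 167.9373°, lat 18.5347°.
Field: lon ⌊167.9373/20⌋ = 8 → I; lat ⌊18.5347/10⌋ = 1 → B.
Square: lon ⌊7.9373/2⌋ = 3; lat ⌊8.5347/1⌋ = 8.
Subsquare: lon ⌊1.9373/0.0833333⌋ = 23 → x; lat ⌊0.5347/0.0416667⌋ = 12 → m.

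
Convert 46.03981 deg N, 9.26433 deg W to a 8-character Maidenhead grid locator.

Add 180° to longitude and 90° to latitude: 170.73567, 136.03981.
Field: 170.73567/20 → 8 → I, 136.03981/10 → 13 → N; chars IN.
Square: 10.73567/2 → 5, 6.03981/1 → 6; chars 56.
Subsquare: 0.73567/0.0833333 → 8 → i, 0.03981/0.0416667 → 0 → a; chars ia.
Extended square: 0.06900/0.00833333 → 8, 0.03981/0.00416667 → 9; chars 89.

IN56ia89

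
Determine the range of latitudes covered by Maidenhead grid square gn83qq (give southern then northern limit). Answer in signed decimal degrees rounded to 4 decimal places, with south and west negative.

43.6667, 43.7083

Field G=6, N=13: +6·20° lon, +13·10° lat → SW at lon -60°, lat 40°.
Square 8, 3: +8·2° lon, +3·1° lat → SW at lon -44°, lat 43°.
Subsquare q=16, q=16: +16·0.0833333° lon, +16·0.0416667° lat → SW at lon -42.6667°, lat 43.6667°.
Cell spans 0.0833333° lon × 0.0416667° lat.
south 43.6667, north 43.7083.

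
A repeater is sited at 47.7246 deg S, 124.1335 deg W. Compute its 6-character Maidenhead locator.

Shift to the Maidenhead origin (180°W, 90°S): lon 55.8665, lat 42.2754.
Field (20°×10°, letters A–R): lon ⌊55.8665/20⌋ = 2 → C; lat ⌊42.2754/10⌋ = 4 → E.
Square (2°×1°, digits 0–9): lon ⌊15.8665/2⌋ = 7; lat ⌊2.2754/1⌋ = 2.
Subsquare (5′×2.5′, letters a–x): lon ⌊1.8665/0.0833333⌋ = 22 → w; lat ⌊0.2754/0.0416667⌋ = 6 → g.

CE72wg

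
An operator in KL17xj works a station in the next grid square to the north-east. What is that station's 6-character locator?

Longitude subsquare x = 23; +1 → 24, wraps to 0 = a, carry into square.
Longitude square 1; +1 → 2.
Latitude subsquare j = 9; +1 → 10 = k.

KL27ak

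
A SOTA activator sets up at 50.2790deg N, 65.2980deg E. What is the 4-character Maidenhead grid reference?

MO20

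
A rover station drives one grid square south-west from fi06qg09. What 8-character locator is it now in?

FI06pg98

Longitude extended square 0; −1 → -1, wraps to 9, carry into subsquare.
Longitude subsquare q = 16; −1 → 15 = p.
Latitude extended square 9; −1 → 8.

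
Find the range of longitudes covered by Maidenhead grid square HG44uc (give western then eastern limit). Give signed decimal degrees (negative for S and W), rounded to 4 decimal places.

Field H=7, G=6: +7·20° lon, +6·10° lat → SW at lon -40°, lat -30°.
Square 4, 4: +4·2° lon, +4·1° lat → SW at lon -32°, lat -26°.
Subsquare u=20, c=2: +20·0.0833333° lon, +2·0.0416667° lat → SW at lon -30.3333°, lat -25.9167°.
Cell spans 0.0833333° lon × 0.0416667° lat.
west -30.3333, east -30.2500.

-30.3333, -30.2500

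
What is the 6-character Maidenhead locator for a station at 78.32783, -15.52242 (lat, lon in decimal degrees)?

IQ28fh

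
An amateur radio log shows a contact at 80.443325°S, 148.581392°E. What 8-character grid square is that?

Offset from 180°W / 90°S: lon 328.58139°, lat 9.55667°.
Field: lon ⌊328.58139/20⌋ = 16 → Q; lat ⌊9.55667/10⌋ = 0 → A.
Square: lon ⌊8.58139/2⌋ = 4; lat ⌊9.55667/1⌋ = 9.
Subsquare: lon ⌊0.58139/0.0833333⌋ = 6 → g; lat ⌊0.55667/0.0416667⌋ = 13 → n.
Extended square: lon ⌊0.08139/0.00833333⌋ = 9; lat ⌊0.01501/0.00416667⌋ = 3.

QA49gn93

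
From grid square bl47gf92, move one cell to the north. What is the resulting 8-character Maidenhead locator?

Latitude extended square 2; +1 → 3.
The longitude characters are unchanged.

BL47gf93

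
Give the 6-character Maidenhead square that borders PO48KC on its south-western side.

PO48jb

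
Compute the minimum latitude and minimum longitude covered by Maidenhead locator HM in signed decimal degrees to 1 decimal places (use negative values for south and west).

30.0, -40.0

Field H=7, M=12: +7·20° lon, +12·10° lat → SW at lon -40°, lat 30°.
latitude 30.0, longitude -40.0.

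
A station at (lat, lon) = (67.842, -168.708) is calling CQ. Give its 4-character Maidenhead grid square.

AP57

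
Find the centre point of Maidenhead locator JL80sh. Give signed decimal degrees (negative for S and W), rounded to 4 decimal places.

20.3125, 17.5417

Field J=9, L=11: +9·20° lon, +11·10° lat → SW at lon 0°, lat 20°.
Square 8, 0: +8·2° lon, +0·1° lat → SW at lon 16°, lat 20°.
Subsquare s=18, h=7: +18·0.0833333° lon, +7·0.0416667° lat → SW at lon 17.5°, lat 20.2917°.
Cell spans 0.0833333° lon × 0.0416667° lat. Centre is SW corner plus half of each.
latitude 20.3125, longitude 17.5417.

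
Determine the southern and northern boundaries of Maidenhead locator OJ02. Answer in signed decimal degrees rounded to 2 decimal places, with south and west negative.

2.00, 3.00

Field O=14, J=9: +14·20° lon, +9·10° lat → SW at lon 100°, lat 0°.
Square 0, 2: +0·2° lon, +2·1° lat → SW at lon 100°, lat 2°.
Cell spans 2° lon × 1° lat.
south 2.00, north 3.00.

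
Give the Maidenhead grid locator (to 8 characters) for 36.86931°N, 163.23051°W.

Add 180° to longitude and 90° to latitude: 16.76949, 126.86931.
Field: lon ⌊16.76949/20⌋ = 0 → A; lat ⌊126.86931/10⌋ = 12 → M.
Square: lon ⌊16.76949/2⌋ = 8; lat ⌊6.86931/1⌋ = 6.
Subsquare: lon ⌊0.76949/0.0833333⌋ = 9 → j; lat ⌊0.86931/0.0416667⌋ = 20 → u.
Extended square: lon ⌊0.01949/0.00833333⌋ = 2; lat ⌊0.03598/0.00416667⌋ = 8.

AM86ju28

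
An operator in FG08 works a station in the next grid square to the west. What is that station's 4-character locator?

Longitude square 0; −1 → -1, wraps to 9, carry into field.
Longitude field F = 5; −1 → 4 = E.
The latitude characters are unchanged.

EG98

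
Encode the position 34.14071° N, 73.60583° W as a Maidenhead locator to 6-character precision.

Add 180° to longitude and 90° to latitude: 106.3942, 124.1407.
Field: lon ⌊106.3942/20⌋ = 5 → F; lat ⌊124.1407/10⌋ = 12 → M.
Square: lon ⌊6.3942/2⌋ = 3; lat ⌊4.1407/1⌋ = 4.
Subsquare: lon ⌊0.3942/0.0833333⌋ = 4 → e; lat ⌊0.1407/0.0416667⌋ = 3 → d.

FM34ed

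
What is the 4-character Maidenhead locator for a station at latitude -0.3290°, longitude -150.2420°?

Shift to the Maidenhead origin (180°W, 90°S): lon 29.76, lat 89.67.
Field: lon ⌊29.76/20⌋ = 1 → B; lat ⌊89.67/10⌋ = 8 → I.
Square: lon ⌊9.76/2⌋ = 4; lat ⌊9.67/1⌋ = 9.

BI49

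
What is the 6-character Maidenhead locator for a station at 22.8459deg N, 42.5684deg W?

GL82ru

Add 180° to longitude and 90° to latitude: 137.4316, 112.8459.
Field (20°×10°, letters A–R): 137.4316/20 → 6 → G, 112.8459/10 → 11 → L; chars GL.
Square (2°×1°, digits 0–9): 17.4316/2 → 8, 2.8459/1 → 2; chars 82.
Subsquare (5′×2.5′, letters a–x): 1.4316/0.0833333 → 17 → r, 0.8459/0.0416667 → 20 → u; chars ru.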